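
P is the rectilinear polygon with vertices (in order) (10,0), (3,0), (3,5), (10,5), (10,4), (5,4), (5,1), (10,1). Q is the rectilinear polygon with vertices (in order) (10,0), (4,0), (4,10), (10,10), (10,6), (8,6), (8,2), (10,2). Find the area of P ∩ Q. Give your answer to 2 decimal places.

The intersection is the polygon with vertices (4,0), (4,5), (8,5), (8,4), (5,4), (5,1), (10,1), (10,0).
By the shoelace formula its area is 13.00.

13.00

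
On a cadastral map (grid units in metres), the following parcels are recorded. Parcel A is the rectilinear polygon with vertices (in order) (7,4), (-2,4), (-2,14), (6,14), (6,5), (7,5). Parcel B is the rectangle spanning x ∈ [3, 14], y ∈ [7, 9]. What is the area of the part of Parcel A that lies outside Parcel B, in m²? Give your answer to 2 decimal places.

75.00

|Parcel A| = 81, |Parcel A∩Parcel B| = 6.
|Parcel A ∖ Parcel B| = |Parcel A| − |Parcel A∩Parcel B| = 81 − 6 = 75.00.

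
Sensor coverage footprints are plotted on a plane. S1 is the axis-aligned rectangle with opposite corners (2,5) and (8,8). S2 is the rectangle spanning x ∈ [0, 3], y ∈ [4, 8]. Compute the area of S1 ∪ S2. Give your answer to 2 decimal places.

By inclusion–exclusion:
Individual areas: |S1| = 18, |S2| = 12.
|S1∩S2|: x∈[2,3], y∈[5,8] → 1·3 = 3.
|S1 ∪ S2| = 30 − 3 = 27.00.

27.00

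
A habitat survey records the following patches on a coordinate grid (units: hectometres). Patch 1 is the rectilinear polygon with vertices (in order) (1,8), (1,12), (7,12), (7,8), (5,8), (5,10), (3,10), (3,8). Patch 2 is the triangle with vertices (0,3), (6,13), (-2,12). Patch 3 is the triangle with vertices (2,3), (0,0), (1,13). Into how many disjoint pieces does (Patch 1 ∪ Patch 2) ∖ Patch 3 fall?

(Patch 1 ∪ Patch 2) ∖ Patch 3 splits into 2 disjoint pieces (area 24.7139, area 14.6806).

2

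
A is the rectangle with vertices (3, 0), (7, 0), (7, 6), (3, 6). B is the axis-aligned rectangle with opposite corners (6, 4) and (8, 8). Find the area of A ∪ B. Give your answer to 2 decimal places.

By inclusion–exclusion:
Individual areas: |A| = 24, |B| = 8.
|A∩B|: x∈[6,7], y∈[4,6] → 1·2 = 2.
|A ∪ B| = 32 − 2 = 30.00.

30.00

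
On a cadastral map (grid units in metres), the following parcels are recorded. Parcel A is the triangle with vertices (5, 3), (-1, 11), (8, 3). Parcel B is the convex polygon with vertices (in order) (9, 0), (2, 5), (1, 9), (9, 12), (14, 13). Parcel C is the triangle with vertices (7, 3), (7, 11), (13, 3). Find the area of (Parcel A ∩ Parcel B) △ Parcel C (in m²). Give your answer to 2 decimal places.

|Parcel A ∩ Parcel B| = 11.0082.
|(Parcel A ∩ Parcel B) ∩ Parcel C| = 0.4444.
|(Parcel A ∩ Parcel B) △ Parcel C| = 11.0082 + 24 − 0.8889 = 34.12.

34.12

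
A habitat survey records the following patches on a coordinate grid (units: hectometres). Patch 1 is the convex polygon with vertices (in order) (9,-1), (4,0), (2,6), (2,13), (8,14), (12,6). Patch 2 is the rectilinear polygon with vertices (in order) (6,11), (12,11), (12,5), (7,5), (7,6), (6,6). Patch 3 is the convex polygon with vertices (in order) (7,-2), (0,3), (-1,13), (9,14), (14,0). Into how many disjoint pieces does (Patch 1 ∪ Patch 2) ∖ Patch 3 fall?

3

(Patch 1 ∪ Patch 2) ∖ Patch 3 splits into 3 disjoint pieces (area 0.0243, area 0.0774, area 5.2071).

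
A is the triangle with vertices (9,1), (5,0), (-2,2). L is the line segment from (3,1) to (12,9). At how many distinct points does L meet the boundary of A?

1

The segment meets the boundary at (3.557,1.495).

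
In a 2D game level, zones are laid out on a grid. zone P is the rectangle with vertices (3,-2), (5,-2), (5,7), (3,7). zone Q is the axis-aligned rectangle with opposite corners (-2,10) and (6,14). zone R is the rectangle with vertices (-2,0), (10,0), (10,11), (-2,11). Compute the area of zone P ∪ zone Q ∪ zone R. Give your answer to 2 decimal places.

160.00

By inclusion–exclusion:
Individual areas: |zone P| = 18, |zone Q| = 32, |zone R| = 132.
|zone P∩zone Q| = 0 (no overlap).
|zone P∩zone R|: x∈[3,5], y∈[0,7] → 2·7 = 14.
|zone Q∩zone R|: x∈[-2,6], y∈[10,11] → 8·1 = 8.
|zone P∩zone Q∩zone R| = 0.
|zone P ∪ zone Q ∪ zone R| = 182 − 22 + 0 = 160.00.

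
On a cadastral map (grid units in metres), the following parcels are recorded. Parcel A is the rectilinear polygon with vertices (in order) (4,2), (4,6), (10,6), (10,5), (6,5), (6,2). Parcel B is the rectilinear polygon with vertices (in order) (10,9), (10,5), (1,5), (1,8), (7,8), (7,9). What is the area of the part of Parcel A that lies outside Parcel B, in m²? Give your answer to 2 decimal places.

|Parcel A| = 12, |Parcel A∩Parcel B| = 6.
|Parcel A ∖ Parcel B| = |Parcel A| − |Parcel A∩Parcel B| = 12 − 6 = 6.00.

6.00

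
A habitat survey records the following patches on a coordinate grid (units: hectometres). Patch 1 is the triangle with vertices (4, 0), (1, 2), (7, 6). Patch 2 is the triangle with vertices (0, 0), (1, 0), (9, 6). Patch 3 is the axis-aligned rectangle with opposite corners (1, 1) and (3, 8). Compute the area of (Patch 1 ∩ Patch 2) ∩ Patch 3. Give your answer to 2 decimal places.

The region (Patch 1 ∩ Patch 2) ∩ Patch 3 is the polygon with vertices (3,2), (3,1.5), (2.412,1.059), (2,1.333).
By the shoelace formula its area is 0.42.

0.42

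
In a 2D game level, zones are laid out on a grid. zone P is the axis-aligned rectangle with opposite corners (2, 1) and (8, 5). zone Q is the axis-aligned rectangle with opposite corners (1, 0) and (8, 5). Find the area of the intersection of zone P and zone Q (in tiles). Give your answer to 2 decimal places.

24.00

|zone P∩zone Q|: x∈[2,8], y∈[1,5] → 6·4 = 24.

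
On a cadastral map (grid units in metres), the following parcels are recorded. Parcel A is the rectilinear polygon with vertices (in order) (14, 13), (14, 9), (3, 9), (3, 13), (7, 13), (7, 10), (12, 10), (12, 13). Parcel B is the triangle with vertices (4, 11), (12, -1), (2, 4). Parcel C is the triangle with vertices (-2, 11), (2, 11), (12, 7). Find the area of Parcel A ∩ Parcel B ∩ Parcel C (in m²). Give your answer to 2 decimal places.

The intersection is the polygon with vertices (3.795,10.282), (4.727,9.909), (5.333,9), (5,9), (3.547,9.415).
By the shoelace formula its area is 1.21.

1.21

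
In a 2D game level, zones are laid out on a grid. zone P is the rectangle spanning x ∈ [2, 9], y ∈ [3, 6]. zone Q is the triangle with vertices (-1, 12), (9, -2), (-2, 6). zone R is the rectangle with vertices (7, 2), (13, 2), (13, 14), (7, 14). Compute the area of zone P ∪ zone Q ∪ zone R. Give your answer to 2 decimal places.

116.93

By inclusion–exclusion:
Individual areas: |zone P| = 21, |zone Q| = 37, |zone R| = 72.
|zone P∩zone Q| = 7.0657.
|zone P∩zone R|: x∈[7,9], y∈[3,6] → 2·3 = 6.
|zone Q∩zone R| = 0.
|zone P∩zone Q∩zone R| = 0.
|zone P ∪ zone Q ∪ zone R| = 130 − 13.0657 + 0 = 116.93.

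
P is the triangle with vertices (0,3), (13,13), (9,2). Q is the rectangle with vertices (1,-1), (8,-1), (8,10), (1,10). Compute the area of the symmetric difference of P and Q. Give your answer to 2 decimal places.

73.04

|P| = 51.5, |Q| = 77, |P∩Q| = 27.7308.
|P △ Q| = |P| + |Q| − 2·|P∩Q| = 51.5 + 77 − 55.4615 = 73.04.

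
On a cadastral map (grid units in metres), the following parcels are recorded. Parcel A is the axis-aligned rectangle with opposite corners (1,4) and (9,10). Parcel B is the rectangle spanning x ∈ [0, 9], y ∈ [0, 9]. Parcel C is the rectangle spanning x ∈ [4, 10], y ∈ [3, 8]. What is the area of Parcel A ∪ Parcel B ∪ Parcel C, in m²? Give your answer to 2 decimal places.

94.00

By inclusion–exclusion:
Individual areas: |Parcel A| = 48, |Parcel B| = 81, |Parcel C| = 30.
|Parcel A∩Parcel B|: x∈[1,9], y∈[4,9] → 8·5 = 40.
|Parcel A∩Parcel C|: x∈[4,9], y∈[4,8] → 5·4 = 20.
|Parcel B∩Parcel C|: x∈[4,9], y∈[3,8] → 5·5 = 25.
|Parcel A∩Parcel B∩Parcel C| = 20.
|Parcel A ∪ Parcel B ∪ Parcel C| = 159 − 85 + 20 = 94.00.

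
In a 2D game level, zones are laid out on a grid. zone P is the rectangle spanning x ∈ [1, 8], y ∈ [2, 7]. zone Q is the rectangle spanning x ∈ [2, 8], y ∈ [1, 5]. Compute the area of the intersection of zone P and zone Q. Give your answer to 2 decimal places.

18.00

|zone P∩zone Q|: x∈[2,8], y∈[2,5] → 6·3 = 18.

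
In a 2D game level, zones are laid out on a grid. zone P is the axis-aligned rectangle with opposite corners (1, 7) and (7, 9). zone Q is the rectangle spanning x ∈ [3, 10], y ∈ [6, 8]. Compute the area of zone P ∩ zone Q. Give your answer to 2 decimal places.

4.00

|zone P∩zone Q|: x∈[3,7], y∈[7,8] → 4·1 = 4.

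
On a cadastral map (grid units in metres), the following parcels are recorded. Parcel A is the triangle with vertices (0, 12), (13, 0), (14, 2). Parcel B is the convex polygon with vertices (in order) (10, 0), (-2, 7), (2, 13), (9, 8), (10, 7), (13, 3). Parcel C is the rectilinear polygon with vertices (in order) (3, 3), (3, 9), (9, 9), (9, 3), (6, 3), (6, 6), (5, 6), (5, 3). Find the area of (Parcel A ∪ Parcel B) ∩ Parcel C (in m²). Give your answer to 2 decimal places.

|Parcel A ∪ Parcel B| = 93.2512.
|(Parcel A ∪ Parcel B) ∩ Parcel C| = 31.29.

31.29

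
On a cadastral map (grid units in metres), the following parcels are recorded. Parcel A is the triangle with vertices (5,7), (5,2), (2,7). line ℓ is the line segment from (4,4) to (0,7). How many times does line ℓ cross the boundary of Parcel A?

1

The segment meets the boundary at (3.636,4.273).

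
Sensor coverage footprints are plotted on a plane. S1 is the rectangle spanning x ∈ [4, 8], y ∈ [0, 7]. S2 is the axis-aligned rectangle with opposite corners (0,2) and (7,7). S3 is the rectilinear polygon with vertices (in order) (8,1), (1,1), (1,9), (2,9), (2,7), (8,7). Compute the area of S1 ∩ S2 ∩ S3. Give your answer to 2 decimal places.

15.00

The intersection is the polygon with vertices (7,2), (4,2), (4,7), (7,7).
By the shoelace formula its area is 15.00.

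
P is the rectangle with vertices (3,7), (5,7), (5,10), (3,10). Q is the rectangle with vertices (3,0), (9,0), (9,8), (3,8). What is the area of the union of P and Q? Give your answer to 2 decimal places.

By inclusion–exclusion:
Individual areas: |P| = 6, |Q| = 48.
|P∩Q|: x∈[3,5], y∈[7,8] → 2·1 = 2.
|P ∪ Q| = 54 − 2 = 52.00.

52.00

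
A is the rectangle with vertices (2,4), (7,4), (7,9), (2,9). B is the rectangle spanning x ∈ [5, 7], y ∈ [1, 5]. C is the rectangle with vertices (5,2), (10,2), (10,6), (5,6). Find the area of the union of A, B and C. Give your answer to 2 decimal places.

By inclusion–exclusion:
Individual areas: |A| = 25, |B| = 8, |C| = 20.
|A∩B|: x∈[5,7], y∈[4,5] → 2·1 = 2.
|A∩C|: x∈[5,7], y∈[4,6] → 2·2 = 4.
|B∩C|: x∈[5,7], y∈[2,5] → 2·3 = 6.
|A∩B∩C| = 2.
|A ∪ B ∪ C| = 53 − 12 + 2 = 43.00.

43.00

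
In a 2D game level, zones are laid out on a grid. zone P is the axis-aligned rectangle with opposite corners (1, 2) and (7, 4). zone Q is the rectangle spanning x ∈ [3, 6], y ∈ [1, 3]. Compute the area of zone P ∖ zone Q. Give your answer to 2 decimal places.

9.00

|zone P∩zone Q|: x∈[3,6], y∈[2,3] → 3·1 = 3.
|zone P| = 12.
|zone P ∖ zone Q| = |zone P| − |zone P∩zone Q| = 12 − 3 = 9.00.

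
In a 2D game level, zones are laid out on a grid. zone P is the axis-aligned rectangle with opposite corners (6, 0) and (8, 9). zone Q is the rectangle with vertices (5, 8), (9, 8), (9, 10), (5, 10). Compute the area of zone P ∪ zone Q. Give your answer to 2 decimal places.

By inclusion–exclusion:
Individual areas: |zone P| = 18, |zone Q| = 8.
|zone P∩zone Q|: x∈[6,8], y∈[8,9] → 2·1 = 2.
|zone P ∪ zone Q| = 26 − 2 = 24.00.

24.00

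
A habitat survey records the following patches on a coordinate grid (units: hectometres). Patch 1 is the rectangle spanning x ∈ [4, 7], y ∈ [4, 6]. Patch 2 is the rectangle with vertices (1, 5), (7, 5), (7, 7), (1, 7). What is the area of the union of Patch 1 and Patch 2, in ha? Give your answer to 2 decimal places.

By inclusion–exclusion:
Individual areas: |Patch 1| = 6, |Patch 2| = 12.
|Patch 1∩Patch 2|: x∈[4,7], y∈[5,6] → 3·1 = 3.
|Patch 1 ∪ Patch 2| = 18 − 3 = 15.00.

15.00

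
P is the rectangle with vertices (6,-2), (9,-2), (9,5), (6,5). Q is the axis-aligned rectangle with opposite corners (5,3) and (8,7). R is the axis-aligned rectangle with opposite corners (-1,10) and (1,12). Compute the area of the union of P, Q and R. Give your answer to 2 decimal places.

33.00

By inclusion–exclusion:
Individual areas: |P| = 21, |Q| = 12, |R| = 4.
|P∩Q|: x∈[6,8], y∈[3,5] → 2·2 = 4.
|P∩R| = 0 (no overlap).
|Q∩R| = 0 (no overlap).
|P∩Q∩R| = 0.
|P ∪ Q ∪ R| = 37 − 4 + 0 = 33.00.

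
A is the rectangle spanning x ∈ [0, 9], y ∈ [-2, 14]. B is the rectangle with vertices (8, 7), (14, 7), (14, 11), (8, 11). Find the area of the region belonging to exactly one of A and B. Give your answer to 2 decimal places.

|A∩B|: x∈[8,9], y∈[7,11] → 1·4 = 4.
|A △ B| = |A| + |B| − 2·|A∩B| = 144 + 24 − 8 = 160.00.

160.00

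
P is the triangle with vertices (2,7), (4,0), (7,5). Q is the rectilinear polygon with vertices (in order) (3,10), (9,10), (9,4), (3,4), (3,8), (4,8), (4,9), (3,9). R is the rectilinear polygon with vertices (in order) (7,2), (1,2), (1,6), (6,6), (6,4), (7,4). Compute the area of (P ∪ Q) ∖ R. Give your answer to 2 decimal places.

31.43

|P ∪ Q| = 43.6.
|(P ∪ Q) ∩ R| = 12.1714.
|(P ∪ Q) ∖ R| = 43.6 − 12.1714 = 31.43.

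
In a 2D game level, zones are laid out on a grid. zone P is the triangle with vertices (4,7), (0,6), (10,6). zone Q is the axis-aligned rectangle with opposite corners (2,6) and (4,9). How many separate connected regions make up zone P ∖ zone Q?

zone P ∖ zone Q splits into 2 disjoint pieces (area 0.5, area 3).

2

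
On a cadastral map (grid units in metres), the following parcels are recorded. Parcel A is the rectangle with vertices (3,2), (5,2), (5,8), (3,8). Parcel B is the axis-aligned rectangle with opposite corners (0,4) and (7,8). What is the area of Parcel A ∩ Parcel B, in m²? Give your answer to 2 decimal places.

8.00

|Parcel A∩Parcel B|: x∈[3,5], y∈[4,8] → 2·4 = 8.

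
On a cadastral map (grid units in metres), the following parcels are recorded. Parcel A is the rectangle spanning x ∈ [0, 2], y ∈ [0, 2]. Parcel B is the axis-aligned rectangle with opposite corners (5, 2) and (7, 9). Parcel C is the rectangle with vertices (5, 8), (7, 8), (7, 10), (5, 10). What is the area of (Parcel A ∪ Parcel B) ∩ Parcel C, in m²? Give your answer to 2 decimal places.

2.00

The region (Parcel A ∪ Parcel B) ∩ Parcel C is the polygon with vertices (7,8), (5,8), (5,9), (7,9).
By the shoelace formula its area is 2.00.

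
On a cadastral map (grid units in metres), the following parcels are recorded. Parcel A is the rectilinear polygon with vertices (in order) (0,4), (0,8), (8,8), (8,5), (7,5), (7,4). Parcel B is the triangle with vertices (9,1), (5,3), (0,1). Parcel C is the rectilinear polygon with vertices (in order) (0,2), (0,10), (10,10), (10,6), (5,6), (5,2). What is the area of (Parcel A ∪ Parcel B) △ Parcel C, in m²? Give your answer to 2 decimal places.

|Parcel A ∪ Parcel B| = 40.
|(Parcel A ∪ Parcel B) ∩ Parcel C| = 27.25.
|(Parcel A ∪ Parcel B) △ Parcel C| = 40 + 60 − 54.5 = 45.50.

45.50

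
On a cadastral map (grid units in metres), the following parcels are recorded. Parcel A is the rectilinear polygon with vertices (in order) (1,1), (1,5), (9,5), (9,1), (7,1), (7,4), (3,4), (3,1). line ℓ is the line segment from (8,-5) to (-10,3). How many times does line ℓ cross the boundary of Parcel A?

0

The segment lies entirely outside Parcel A and never meets its boundary.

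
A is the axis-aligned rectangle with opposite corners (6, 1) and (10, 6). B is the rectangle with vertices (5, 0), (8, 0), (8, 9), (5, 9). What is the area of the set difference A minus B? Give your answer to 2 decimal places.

10.00

|A∩B|: x∈[6,8], y∈[1,6] → 2·5 = 10.
|A| = 20.
|A ∖ B| = |A| − |A∩B| = 20 − 10 = 10.00.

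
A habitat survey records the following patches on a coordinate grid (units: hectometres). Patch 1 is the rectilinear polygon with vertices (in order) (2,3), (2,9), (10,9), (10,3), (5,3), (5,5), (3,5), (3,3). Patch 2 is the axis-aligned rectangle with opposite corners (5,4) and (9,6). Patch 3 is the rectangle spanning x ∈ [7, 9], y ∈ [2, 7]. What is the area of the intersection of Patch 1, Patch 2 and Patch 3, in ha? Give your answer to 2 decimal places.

4.00

The intersection is the polygon with vertices (9,6), (9,4), (7,4), (7,6).
By the shoelace formula its area is 4.00.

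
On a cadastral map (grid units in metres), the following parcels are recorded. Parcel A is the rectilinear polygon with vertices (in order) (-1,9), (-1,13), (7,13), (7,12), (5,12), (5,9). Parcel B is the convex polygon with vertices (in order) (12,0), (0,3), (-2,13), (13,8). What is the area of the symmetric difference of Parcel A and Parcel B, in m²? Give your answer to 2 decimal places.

|Parcel A| = 26, |Parcel B| = 119.5, |Parcel A∩Parcel B| = 16.
|Parcel A △ Parcel B| = |Parcel A| + |Parcel B| − 2·|Parcel A∩Parcel B| = 26 + 119.5 − 32 = 113.50.

113.50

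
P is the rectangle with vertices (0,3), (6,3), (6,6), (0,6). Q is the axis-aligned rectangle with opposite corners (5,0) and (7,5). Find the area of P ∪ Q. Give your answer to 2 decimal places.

By inclusion–exclusion:
Individual areas: |P| = 18, |Q| = 10.
|P∩Q|: x∈[5,6], y∈[3,5] → 1·2 = 2.
|P ∪ Q| = 28 − 2 = 26.00.

26.00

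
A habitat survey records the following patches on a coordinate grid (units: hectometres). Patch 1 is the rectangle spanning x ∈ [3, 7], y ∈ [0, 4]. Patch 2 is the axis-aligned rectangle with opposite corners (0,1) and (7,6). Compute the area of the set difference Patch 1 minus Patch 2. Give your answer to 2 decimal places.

4.00

|Patch 1∩Patch 2|: x∈[3,7], y∈[1,4] → 4·3 = 12.
|Patch 1| = 16.
|Patch 1 ∖ Patch 2| = |Patch 1| − |Patch 1∩Patch 2| = 16 − 12 = 4.00.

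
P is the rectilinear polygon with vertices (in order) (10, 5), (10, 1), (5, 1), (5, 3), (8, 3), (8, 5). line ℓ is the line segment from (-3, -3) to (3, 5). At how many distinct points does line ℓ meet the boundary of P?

0

The segment lies entirely outside P and never meets its boundary.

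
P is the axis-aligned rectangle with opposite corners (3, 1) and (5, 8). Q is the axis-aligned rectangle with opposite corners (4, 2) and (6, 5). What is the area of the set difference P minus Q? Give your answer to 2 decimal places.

|P∩Q|: x∈[4,5], y∈[2,5] → 1·3 = 3.
|P| = 14.
|P ∖ Q| = |P| − |P∩Q| = 14 − 3 = 11.00.

11.00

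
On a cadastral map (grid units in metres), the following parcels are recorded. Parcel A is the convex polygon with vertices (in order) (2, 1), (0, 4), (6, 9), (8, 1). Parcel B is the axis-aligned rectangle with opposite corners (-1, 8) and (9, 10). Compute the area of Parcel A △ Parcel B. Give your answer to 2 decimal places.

56.55

|Parcel A| = 38, |Parcel B| = 20, |Parcel A∩Parcel B| = 0.725.
|Parcel A △ Parcel B| = |Parcel A| + |Parcel B| − 2·|Parcel A∩Parcel B| = 38 + 20 − 1.45 = 56.55.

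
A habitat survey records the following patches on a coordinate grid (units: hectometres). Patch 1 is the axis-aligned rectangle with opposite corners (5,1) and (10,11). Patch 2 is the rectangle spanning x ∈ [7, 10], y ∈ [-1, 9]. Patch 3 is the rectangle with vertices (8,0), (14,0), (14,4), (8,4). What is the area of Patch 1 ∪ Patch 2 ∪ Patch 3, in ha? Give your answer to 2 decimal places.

By inclusion–exclusion:
Individual areas: |Patch 1| = 50, |Patch 2| = 30, |Patch 3| = 24.
|Patch 1∩Patch 2|: x∈[7,10], y∈[1,9] → 3·8 = 24.
|Patch 1∩Patch 3|: x∈[8,10], y∈[1,4] → 2·3 = 6.
|Patch 2∩Patch 3|: x∈[8,10], y∈[0,4] → 2·4 = 8.
|Patch 1∩Patch 2∩Patch 3| = 6.
|Patch 1 ∪ Patch 2 ∪ Patch 3| = 104 − 38 + 6 = 72.00.

72.00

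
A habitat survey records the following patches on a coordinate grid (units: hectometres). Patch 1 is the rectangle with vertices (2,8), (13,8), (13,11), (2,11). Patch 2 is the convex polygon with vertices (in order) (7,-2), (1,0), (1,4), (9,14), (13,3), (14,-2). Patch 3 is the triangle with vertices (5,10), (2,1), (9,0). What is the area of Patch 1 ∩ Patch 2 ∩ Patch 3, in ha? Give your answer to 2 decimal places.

The intersection is the polygon with vertices (4.333,8), (4.429,8.286), (5.267,9.333), (5.8,8).
By the shoelace formula its area is 1.05.

1.05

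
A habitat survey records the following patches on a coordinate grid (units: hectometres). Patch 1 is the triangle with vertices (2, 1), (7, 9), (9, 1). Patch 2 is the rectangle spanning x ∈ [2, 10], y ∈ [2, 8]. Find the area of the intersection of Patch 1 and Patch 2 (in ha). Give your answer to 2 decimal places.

21.00

The intersection is the polygon with vertices (6.375,8), (7.25,8), (8.75,2), (2.625,2).
By the shoelace formula its area is 21.00.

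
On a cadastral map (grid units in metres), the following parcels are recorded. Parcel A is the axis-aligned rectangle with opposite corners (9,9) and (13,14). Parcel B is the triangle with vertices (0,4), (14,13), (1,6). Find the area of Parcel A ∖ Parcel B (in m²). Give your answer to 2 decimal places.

|Parcel A| = 20, |Parcel A∩Parcel B| = 1.2527.
|Parcel A ∖ Parcel B| = |Parcel A| − |Parcel A∩Parcel B| = 20 − 1.2527 = 18.75.

18.75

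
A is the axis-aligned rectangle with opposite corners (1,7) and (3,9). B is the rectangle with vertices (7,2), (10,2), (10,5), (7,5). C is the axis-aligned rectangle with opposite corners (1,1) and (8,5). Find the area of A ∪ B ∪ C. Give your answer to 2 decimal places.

38.00

By inclusion–exclusion:
Individual areas: |A| = 4, |B| = 9, |C| = 28.
|A∩B| = 0 (no overlap).
|A∩C| = 0 (no overlap).
|B∩C|: x∈[7,8], y∈[2,5] → 1·3 = 3.
|A∩B∩C| = 0.
|A ∪ B ∪ C| = 41 − 3 + 0 = 38.00.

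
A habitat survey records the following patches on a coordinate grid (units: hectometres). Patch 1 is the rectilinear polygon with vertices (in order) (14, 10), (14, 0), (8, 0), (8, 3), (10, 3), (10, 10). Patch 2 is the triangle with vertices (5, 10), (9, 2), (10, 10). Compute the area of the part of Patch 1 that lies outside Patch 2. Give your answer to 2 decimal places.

45.69

|Patch 1| = 46, |Patch 1∩Patch 2| = 0.3125.
|Patch 1 ∖ Patch 2| = |Patch 1| − |Patch 1∩Patch 2| = 46 − 0.3125 = 45.69.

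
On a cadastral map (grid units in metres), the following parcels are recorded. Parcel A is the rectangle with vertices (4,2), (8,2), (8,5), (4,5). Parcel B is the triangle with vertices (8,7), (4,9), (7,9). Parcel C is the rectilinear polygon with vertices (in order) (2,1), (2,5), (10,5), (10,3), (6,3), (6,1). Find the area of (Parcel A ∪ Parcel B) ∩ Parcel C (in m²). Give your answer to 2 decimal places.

The region (Parcel A ∪ Parcel B) ∩ Parcel C is the polygon with vertices (8,3), (6,3), (6,2), (4,2), (4,5), (8,5).
By the shoelace formula its area is 10.00.

10.00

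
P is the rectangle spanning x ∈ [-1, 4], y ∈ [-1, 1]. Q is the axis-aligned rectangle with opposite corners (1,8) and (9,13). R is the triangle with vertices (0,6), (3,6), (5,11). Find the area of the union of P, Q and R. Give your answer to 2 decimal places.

By inclusion–exclusion:
Individual areas: |P| = 10, |Q| = 40, |R| = 7.5.
|P∩Q| = 0 (no overlap).
|P∩R| = 0.
|Q∩R| = 2.7.
|P∩Q∩R| = 0.
|P ∪ Q ∪ R| = 57.5 − 2.7 + 0 = 54.80.

54.80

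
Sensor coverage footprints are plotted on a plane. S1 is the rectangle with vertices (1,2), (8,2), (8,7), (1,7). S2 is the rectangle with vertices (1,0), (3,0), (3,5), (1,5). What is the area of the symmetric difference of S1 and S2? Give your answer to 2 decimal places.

33.00

|S1∩S2|: x∈[1,3], y∈[2,5] → 2·3 = 6.
|S1 △ S2| = |S1| + |S2| − 2·|S1∩S2| = 35 + 10 − 12 = 33.00.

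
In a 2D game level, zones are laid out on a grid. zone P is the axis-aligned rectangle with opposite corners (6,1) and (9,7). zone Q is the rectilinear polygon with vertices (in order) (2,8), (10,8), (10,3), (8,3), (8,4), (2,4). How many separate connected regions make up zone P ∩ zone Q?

zone P ∩ zone Q is a single connected region.

1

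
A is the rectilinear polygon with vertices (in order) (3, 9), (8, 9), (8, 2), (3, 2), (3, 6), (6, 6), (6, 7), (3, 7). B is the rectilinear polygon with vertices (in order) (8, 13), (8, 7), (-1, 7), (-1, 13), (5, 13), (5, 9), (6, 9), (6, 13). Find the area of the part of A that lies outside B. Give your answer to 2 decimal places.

|A| = 32, |A∩B| = 10.
|A ∖ B| = |A| − |A∩B| = 32 − 10 = 22.00.

22.00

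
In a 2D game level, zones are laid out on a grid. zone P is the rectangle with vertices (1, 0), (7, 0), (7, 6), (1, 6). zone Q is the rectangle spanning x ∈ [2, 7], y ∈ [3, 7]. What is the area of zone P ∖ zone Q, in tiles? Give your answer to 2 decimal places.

21.00

|zone P∩zone Q|: x∈[2,7], y∈[3,6] → 5·3 = 15.
|zone P| = 36.
|zone P ∖ zone Q| = |zone P| − |zone P∩zone Q| = 36 − 15 = 21.00.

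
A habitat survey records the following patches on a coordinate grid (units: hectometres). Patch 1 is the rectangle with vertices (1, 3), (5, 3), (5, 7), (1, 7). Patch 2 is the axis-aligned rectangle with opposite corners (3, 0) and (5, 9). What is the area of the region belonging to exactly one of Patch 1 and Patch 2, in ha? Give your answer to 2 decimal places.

18.00

|Patch 1∩Patch 2|: x∈[3,5], y∈[3,7] → 2·4 = 8.
|Patch 1 △ Patch 2| = |Patch 1| + |Patch 2| − 2·|Patch 1∩Patch 2| = 16 + 18 − 16 = 18.00.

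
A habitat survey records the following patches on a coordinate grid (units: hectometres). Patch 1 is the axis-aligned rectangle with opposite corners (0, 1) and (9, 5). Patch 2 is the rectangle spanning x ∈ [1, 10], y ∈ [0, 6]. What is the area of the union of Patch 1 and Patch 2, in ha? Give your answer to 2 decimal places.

By inclusion–exclusion:
Individual areas: |Patch 1| = 36, |Patch 2| = 54.
|Patch 1∩Patch 2|: x∈[1,9], y∈[1,5] → 8·4 = 32.
|Patch 1 ∪ Patch 2| = 90 − 32 = 58.00.

58.00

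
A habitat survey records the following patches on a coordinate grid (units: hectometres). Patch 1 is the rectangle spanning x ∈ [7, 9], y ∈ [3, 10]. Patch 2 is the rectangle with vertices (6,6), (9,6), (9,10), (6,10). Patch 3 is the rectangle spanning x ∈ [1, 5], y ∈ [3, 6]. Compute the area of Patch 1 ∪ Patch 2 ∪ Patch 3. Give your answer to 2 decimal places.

By inclusion–exclusion:
Individual areas: |Patch 1| = 14, |Patch 2| = 12, |Patch 3| = 12.
|Patch 1∩Patch 2|: x∈[7,9], y∈[6,10] → 2·4 = 8.
|Patch 1∩Patch 3| = 0 (no overlap).
|Patch 2∩Patch 3| = 0 (no overlap).
|Patch 1∩Patch 2∩Patch 3| = 0.
|Patch 1 ∪ Patch 2 ∪ Patch 3| = 38 − 8 + 0 = 30.00.

30.00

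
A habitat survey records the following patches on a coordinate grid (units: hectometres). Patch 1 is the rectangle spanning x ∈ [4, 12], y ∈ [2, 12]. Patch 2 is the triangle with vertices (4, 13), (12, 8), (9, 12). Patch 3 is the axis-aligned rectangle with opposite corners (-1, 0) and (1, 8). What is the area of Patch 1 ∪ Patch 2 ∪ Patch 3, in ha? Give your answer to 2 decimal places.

By inclusion–exclusion:
Individual areas: |Patch 1| = 80, |Patch 2| = 8.5, |Patch 3| = 16.
|Patch 1∩Patch 2| = 6.8.
|Patch 1∩Patch 3| = 0 (no overlap).
|Patch 2∩Patch 3| = 0.
|Patch 1∩Patch 2∩Patch 3| = 0.
|Patch 1 ∪ Patch 2 ∪ Patch 3| = 104.5 − 6.8 + 0 = 97.70.

97.70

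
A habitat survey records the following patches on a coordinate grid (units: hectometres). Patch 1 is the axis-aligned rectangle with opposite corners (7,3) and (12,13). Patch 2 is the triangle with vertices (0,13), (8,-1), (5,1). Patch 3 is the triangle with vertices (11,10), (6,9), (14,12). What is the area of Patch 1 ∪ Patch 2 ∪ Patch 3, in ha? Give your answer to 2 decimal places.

By inclusion–exclusion:
Individual areas: |Patch 1| = 50, |Patch 2| = 13, |Patch 3| = 3.5.
|Patch 1∩Patch 2| = 0.
|Patch 1∩Patch 3| = 2.8292.
|Patch 2∩Patch 3| = 0.
|Patch 1∩Patch 2∩Patch 3| = 0.
|Patch 1 ∪ Patch 2 ∪ Patch 3| = 66.5 − 2.8292 + 0 = 63.67.

63.67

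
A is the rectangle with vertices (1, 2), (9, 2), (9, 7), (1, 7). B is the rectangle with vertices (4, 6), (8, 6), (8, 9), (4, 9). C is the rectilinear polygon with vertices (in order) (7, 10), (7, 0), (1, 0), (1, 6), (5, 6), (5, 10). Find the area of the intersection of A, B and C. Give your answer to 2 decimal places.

2.00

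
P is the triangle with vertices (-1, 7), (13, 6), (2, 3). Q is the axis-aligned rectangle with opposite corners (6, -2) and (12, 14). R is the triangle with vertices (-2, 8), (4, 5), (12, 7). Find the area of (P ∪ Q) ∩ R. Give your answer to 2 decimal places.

11.58

The region (P ∪ Q) ∩ R is the polygon with vertices (6,7.429), (12,7), (4,5), (0.167,6.917), (6,6.5).
By the shoelace formula its area is 11.58.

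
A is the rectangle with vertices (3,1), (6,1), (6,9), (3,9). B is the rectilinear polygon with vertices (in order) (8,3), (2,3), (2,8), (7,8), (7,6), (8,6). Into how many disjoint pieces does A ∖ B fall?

2

A ∖ B splits into 2 disjoint pieces (area 6, area 3).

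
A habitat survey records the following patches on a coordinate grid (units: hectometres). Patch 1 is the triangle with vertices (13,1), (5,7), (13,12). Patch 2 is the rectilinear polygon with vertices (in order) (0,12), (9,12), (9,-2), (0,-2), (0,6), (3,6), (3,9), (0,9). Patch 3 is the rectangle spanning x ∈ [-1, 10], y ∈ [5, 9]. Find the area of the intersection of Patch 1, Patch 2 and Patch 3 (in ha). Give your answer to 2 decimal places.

The intersection is the polygon with vertices (8.2,9), (9,9), (9,5), (7.667,5), (5,7).
By the shoelace formula its area is 10.13.

10.13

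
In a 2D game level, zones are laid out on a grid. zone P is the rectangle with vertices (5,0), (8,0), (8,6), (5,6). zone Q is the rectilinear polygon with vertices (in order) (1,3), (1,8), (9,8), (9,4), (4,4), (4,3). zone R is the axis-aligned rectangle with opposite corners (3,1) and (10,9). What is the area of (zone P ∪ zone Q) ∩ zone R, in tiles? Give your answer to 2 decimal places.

|zone P ∪ zone Q| = 47.
|(zone P ∪ zone Q) ∩ zone R| = 34.00.

34.00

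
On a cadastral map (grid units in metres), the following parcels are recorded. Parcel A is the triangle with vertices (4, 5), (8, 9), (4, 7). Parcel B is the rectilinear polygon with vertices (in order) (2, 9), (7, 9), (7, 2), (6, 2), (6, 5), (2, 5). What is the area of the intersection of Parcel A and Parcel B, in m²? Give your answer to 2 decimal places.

The intersection is the polygon with vertices (4,5), (4,7), (7,8.5), (7,8).
By the shoelace formula its area is 3.75.

3.75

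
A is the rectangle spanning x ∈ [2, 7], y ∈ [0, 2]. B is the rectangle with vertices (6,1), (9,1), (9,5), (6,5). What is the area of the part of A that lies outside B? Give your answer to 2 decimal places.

9.00

|A∩B|: x∈[6,7], y∈[1,2] → 1·1 = 1.
|A| = 10.
|A ∖ B| = |A| − |A∩B| = 10 − 1 = 9.00.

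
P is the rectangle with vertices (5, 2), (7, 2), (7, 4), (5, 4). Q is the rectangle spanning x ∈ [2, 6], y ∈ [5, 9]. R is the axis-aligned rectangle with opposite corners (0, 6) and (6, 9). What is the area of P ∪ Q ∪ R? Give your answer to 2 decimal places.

By inclusion–exclusion:
Individual areas: |P| = 4, |Q| = 16, |R| = 18.
|P∩Q| = 0 (no overlap).
|P∩R| = 0 (no overlap).
|Q∩R|: x∈[2,6], y∈[6,9] → 4·3 = 12.
|P∩Q∩R| = 0.
|P ∪ Q ∪ R| = 38 − 12 + 0 = 26.00.

26.00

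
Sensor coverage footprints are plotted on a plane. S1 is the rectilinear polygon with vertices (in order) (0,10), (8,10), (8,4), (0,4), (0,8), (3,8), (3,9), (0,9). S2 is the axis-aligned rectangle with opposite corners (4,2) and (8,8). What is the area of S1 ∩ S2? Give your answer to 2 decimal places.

16.00

The intersection is the polygon with vertices (8,4), (4,4), (4,8), (8,8).
By the shoelace formula its area is 16.00.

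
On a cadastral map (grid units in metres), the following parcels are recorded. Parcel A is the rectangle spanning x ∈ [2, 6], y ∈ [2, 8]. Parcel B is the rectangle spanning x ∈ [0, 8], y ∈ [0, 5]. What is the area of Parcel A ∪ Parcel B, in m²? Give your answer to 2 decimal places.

52.00

By inclusion–exclusion:
Individual areas: |Parcel A| = 24, |Parcel B| = 40.
|Parcel A∩Parcel B|: x∈[2,6], y∈[2,5] → 4·3 = 12.
|Parcel A ∪ Parcel B| = 64 − 12 = 52.00.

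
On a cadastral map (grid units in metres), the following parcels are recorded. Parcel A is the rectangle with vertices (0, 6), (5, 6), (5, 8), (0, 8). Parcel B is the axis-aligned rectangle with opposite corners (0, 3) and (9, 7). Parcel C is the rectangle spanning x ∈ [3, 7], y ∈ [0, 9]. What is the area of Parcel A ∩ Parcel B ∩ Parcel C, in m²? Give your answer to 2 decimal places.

The intersection is the polygon with vertices (3,6), (3,7), (5,7), (5,6).
By the shoelace formula its area is 2.00.

2.00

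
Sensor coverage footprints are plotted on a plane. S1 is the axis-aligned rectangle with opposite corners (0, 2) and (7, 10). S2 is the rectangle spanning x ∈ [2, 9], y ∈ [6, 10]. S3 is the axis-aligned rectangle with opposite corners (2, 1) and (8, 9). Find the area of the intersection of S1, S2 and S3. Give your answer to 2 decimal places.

15.00

The intersection is the polygon with vertices (2,6), (2,9), (7,9), (7,6).
By the shoelace formula its area is 15.00.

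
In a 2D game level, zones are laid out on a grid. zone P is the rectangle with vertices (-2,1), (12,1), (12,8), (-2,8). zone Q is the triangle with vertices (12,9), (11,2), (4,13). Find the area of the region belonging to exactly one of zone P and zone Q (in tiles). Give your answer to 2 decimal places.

|zone P| = 98, |zone Q| = 30, |zone P∩zone Q| = 14.026.
|zone P △ zone Q| = |zone P| + |zone Q| − 2·|zone P∩zone Q| = 98 + 30 − 28.0519 = 99.95.

99.95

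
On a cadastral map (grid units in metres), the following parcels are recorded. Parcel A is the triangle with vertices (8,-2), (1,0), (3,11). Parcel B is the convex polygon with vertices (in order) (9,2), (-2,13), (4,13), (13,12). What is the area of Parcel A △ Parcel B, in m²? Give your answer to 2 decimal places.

|Parcel A| = 40.5, |Parcel B| = 80, |Parcel A∩Parcel B| = 3.5048.
|Parcel A △ Parcel B| = |Parcel A| + |Parcel B| − 2·|Parcel A∩Parcel B| = 40.5 + 80 − 7.0096 = 113.49.

113.49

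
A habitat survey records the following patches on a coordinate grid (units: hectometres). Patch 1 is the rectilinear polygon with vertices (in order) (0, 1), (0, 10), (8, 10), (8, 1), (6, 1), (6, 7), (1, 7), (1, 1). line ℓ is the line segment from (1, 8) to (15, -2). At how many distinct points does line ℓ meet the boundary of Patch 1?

The segment meets the boundary at (6,4.429), (8,3), (2.4,7).

3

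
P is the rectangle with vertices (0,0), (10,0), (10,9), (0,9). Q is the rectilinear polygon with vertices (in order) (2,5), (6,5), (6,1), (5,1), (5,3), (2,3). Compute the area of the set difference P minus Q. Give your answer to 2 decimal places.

80.00

|P| = 90, |P∩Q| = 10.
|P ∖ Q| = |P| − |P∩Q| = 90 − 10 = 80.00.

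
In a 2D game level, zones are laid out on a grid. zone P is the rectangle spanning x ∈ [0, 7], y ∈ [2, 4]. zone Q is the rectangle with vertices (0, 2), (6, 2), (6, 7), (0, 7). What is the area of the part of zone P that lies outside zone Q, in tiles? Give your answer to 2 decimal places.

2.00

|zone P∩zone Q|: x∈[0,6], y∈[2,4] → 6·2 = 12.
|zone P| = 14.
|zone P ∖ zone Q| = |zone P| − |zone P∩zone Q| = 14 − 12 = 2.00.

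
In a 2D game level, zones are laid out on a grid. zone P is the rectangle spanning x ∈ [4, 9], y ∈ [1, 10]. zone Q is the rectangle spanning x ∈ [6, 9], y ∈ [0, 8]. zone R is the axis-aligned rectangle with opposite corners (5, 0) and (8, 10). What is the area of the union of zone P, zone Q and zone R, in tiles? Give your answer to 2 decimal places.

49.00

By inclusion–exclusion:
Individual areas: |zone P| = 45, |zone Q| = 24, |zone R| = 30.
|zone P∩zone Q|: x∈[6,9], y∈[1,8] → 3·7 = 21.
|zone P∩zone R|: x∈[5,8], y∈[1,10] → 3·9 = 27.
|zone Q∩zone R|: x∈[6,8], y∈[0,8] → 2·8 = 16.
|zone P∩zone Q∩zone R| = 14.
|zone P ∪ zone Q ∪ zone R| = 99 − 64 + 14 = 49.00.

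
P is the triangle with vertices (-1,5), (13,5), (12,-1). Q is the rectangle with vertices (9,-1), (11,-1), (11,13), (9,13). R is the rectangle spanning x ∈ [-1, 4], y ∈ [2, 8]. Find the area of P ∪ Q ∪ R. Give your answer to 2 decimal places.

By inclusion–exclusion:
Individual areas: |P| = 42, |Q| = 28, |R| = 30.
|P∩Q| = 10.1538.
|P∩R| = 5.7692.
|Q∩R| = 0 (no overlap).
|P∩Q∩R| = 0.
|P ∪ Q ∪ R| = 100 − 15.9231 + 0 = 84.08.

84.08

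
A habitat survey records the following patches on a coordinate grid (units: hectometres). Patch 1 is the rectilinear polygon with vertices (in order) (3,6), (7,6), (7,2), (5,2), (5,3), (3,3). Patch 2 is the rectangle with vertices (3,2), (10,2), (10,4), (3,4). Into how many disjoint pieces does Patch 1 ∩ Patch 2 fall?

1

Patch 1 ∩ Patch 2 is a single connected region.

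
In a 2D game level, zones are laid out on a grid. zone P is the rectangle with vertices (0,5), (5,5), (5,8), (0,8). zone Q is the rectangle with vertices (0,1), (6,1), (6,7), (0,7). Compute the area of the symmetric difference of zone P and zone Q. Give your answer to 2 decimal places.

|zone P∩zone Q|: x∈[0,5], y∈[5,7] → 5·2 = 10.
|zone P △ zone Q| = |zone P| + |zone Q| − 2·|zone P∩zone Q| = 15 + 36 − 20 = 31.00.

31.00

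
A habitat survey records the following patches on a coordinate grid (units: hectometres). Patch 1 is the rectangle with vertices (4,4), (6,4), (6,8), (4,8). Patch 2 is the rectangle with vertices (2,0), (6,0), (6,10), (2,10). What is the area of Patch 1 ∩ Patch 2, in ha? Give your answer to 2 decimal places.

|Patch 1∩Patch 2|: x∈[4,6], y∈[4,8] → 2·4 = 8.

8.00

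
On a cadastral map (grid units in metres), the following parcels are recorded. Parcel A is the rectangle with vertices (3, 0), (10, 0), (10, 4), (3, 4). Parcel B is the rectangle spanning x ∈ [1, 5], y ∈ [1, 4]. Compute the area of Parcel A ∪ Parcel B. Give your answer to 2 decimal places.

34.00

By inclusion–exclusion:
Individual areas: |Parcel A| = 28, |Parcel B| = 12.
|Parcel A∩Parcel B|: x∈[3,5], y∈[1,4] → 2·3 = 6.
|Parcel A ∪ Parcel B| = 40 − 6 = 34.00.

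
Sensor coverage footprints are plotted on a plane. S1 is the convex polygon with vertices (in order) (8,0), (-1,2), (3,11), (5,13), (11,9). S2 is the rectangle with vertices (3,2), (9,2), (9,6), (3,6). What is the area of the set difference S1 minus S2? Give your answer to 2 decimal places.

|S1| = 93.5, |S1∩S2| = 23.8333.
|S1 ∖ S2| = |S1| − |S1∩S2| = 93.5 − 23.8333 = 69.67.

69.67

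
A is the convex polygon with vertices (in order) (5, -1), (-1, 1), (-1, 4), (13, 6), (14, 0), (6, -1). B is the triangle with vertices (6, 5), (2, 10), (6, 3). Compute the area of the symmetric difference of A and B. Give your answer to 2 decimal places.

|A| = 78, |B| = 4, |A∩B| = 1.0566.
|A △ B| = |A| + |B| − 2·|A∩B| = 78 + 4 − 2.1132 = 79.89.

79.89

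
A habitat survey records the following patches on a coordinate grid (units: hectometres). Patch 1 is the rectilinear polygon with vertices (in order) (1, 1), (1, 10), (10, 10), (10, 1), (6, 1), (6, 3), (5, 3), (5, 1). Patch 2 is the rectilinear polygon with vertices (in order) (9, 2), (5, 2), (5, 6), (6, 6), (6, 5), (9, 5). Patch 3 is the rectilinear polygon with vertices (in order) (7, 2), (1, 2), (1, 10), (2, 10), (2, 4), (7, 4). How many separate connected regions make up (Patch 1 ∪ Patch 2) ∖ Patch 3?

2

(Patch 1 ∪ Patch 2) ∖ Patch 3 splits into 2 disjoint pieces (area 58, area 4).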